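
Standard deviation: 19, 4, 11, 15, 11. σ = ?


Mean = 12.0000
Variance = 24.8000
SD = sqrt(24.8000) = 4.9800

SD = 4.9800


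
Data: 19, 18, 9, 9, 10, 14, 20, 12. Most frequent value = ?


Frequencies: 9:2, 10:1, 12:1, 14:1, 18:1, 19:1, 20:1
Max frequency = 2
Mode = 9

Mode = 9


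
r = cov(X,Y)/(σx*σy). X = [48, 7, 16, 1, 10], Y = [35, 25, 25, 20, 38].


Mean X = 16.4000, Mean Y = 28.6000
SD X = 16.523922, SD Y = 6.770524
Cov = 61.960000
r = 61.960000/(16.523922*6.770524) = 0.5538

r = 0.5538


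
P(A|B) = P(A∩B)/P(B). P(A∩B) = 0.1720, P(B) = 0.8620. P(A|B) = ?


P(A|B) = 0.1720/0.8620 = 0.1995

P(A|B) = 0.1995


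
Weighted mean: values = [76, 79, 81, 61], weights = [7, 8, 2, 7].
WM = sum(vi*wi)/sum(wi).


Numerator = 76*7 + 79*8 + 81*2 + 61*7 = 1753
Denominator = 7 + 8 + 2 + 7 = 24
WM = 1753/24 = 73.0417

WM = 73.0417


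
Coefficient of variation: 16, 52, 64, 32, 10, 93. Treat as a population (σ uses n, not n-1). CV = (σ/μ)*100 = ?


Mean = 44.5000
SD = 28.7156
CV = (28.7156/44.5000)*100 = 64.5293%

CV = 64.5293%


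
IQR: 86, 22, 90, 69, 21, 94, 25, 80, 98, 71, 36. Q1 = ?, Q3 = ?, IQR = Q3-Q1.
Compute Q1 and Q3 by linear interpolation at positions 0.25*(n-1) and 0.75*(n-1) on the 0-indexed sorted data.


Sorted: 21, 22, 25, 36, 69, 71, 80, 86, 90, 94, 98
Q1 (25th %ile) = 30.5000
Q3 (75th %ile) = 88.0000
IQR = 88.0000 - 30.5000 = 57.5000

IQR = 57.5000


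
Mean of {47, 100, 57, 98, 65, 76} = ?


Sum = 47 + 100 + 57 + 98 + 65 + 76 = 443
n = 6
Mean = 443/6 = 73.8333

Mean = 73.8333


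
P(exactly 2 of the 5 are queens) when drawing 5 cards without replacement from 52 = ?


Hypergeometric: P(X=2) = C(4,2)·C(48,3) / C(52,5)
= 6 × 17296 / 2598960
= 103776/2598960 = 0.0399

P = 0.0399


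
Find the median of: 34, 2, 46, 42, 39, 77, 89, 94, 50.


Sorted: 2, 34, 39, 42, 46, 50, 77, 89, 94
n = 9 (odd)
Middle value = 46

Median = 46


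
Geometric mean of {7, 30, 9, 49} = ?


Product = 7 × 30 × 9 × 49 = 92610
GM = 92610^(1/4) = 17.4447

GM = 17.4447


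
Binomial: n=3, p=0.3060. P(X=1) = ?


C(3,1) = 3
p^1 = 0.306000
(1-p)^2 = 0.481636
P = 3 * 0.306000 * 0.481636 = 0.4421

P(X=1) = 0.4421


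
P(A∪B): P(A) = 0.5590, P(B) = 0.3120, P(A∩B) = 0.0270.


P(A∪B) = 0.5590 + 0.3120 - 0.0270
= 0.8710 - 0.0270
= 0.8440

P(A∪B) = 0.8440


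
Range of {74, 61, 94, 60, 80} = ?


Max = 94, Min = 60
Range = 94 - 60 = 34

Range = 34


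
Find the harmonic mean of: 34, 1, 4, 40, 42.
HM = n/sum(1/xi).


Sum of reciprocals = 1/34 + 1/1 + 1/4 + 1/40 + 1/42 = 1.328221
HM = 5/1.328221 = 3.7644

HM = 3.7644


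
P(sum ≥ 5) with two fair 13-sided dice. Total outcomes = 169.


Total outcomes = 13×13 = 169
Favorable (sum ≥ 5): 163
P = 163/169 = 0.9645

P = 0.9645


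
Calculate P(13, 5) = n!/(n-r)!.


P(13,5) = 13!/8!
= 6227020800/40320
= 154440

P(13,5) = 154440


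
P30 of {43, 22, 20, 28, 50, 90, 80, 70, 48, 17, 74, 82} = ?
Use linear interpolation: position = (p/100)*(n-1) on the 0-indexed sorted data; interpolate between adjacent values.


Sorted: 17, 20, 22, 28, 43, 48, 50, 70, 74, 80, 82, 90
n = 12
Index = 30/100 * 11 = 3.3000
Lower = data[3] = 28, Upper = data[4] = 43
P30 = 28 + 0.3000*(15) = 32.5000

P30 = 32.5000


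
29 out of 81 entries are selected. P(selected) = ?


P = 29/81 = 0.3580

P = 0.3580


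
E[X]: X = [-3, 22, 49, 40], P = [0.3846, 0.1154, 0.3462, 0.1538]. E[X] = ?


E[X] = -3*0.3846 + 22*0.1154 + 49*0.3462 + 40*0.1538
= -1.1538 + 2.5388 + 16.9638 + 6.1520
= 24.5008

E[X] = 24.5008


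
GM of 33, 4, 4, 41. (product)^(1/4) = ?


Product = 33 × 4 × 4 × 41 = 21648
GM = 21648^(1/4) = 12.1298

GM = 12.1298


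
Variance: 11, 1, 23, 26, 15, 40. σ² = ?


Mean = 19.3333
Squared deviations: 69.4444, 336.1111, 13.4444, 44.4444, 18.7778, 427.1111
Sum = 909.3333
Variance = 909.3333/6 = 151.5556

Variance = 151.5556


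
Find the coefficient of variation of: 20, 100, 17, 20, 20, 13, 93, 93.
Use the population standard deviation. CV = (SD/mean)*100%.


Mean = 47.0000
SD = 37.5566
CV = (37.5566/47.0000)*100 = 79.9077%

CV = 79.9077%


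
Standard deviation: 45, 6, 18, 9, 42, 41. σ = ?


Mean = 26.8333
Variance = 265.1389
SD = sqrt(265.1389) = 16.2831

SD = 16.2831


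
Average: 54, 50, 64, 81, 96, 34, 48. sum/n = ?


Sum = 54 + 50 + 64 + 81 + 96 + 34 + 48 = 427
n = 7
Mean = 427/7 = 61.0000

Mean = 61.0000


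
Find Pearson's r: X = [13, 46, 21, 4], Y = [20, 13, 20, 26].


Mean X = 21.0000, Mean Y = 19.7500
SD X = 15.636496, SD Y = 4.602988
Cov = -69.250000
r = -69.250000/(15.636496*4.602988) = -0.9621

r = -0.9621


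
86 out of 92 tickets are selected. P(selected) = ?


P = 86/92 = 0.9348

P = 0.9348


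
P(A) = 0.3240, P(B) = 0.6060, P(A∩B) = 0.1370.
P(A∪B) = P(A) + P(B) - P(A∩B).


P(A∪B) = 0.3240 + 0.6060 - 0.1370
= 0.9300 - 0.1370
= 0.7930

P(A∪B) = 0.7930


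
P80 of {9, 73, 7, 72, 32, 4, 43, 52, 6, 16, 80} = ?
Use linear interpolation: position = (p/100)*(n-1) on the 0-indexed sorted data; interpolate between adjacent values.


Sorted: 4, 6, 7, 9, 16, 32, 43, 52, 72, 73, 80
n = 11
Index = 80/100 * 10 = 8.0000
Lower = data[8] = 72, Upper = data[9] = 73
P80 = 72 + 0*(1) = 72.0000

P80 = 72.0000


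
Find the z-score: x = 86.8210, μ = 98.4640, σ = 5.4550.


z = (86.8210 - 98.4640)/5.4550
= -11.6430/5.4550
= -2.1344

z = -2.1344


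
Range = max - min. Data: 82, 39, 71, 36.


Max = 82, Min = 36
Range = 82 - 36 = 46

Range = 46


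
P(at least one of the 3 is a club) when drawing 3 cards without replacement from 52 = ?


P(at least one) = 1 - P(none)
P(none) = (39/52) × (38/51) × (37/50) = 0.413529
P(at least one) = 1 - 0.413529 = 0.5865

P = 0.5865


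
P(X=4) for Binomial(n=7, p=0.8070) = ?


C(7,4) = 35
p^4 = 0.424125
(1-p)^3 = 0.007189
P = 35 * 0.424125 * 0.007189 = 0.1067

P(X=4) = 0.1067


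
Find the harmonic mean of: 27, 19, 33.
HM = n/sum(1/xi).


Sum of reciprocals = 1/27 + 1/19 + 1/33 = 0.119972
HM = 3/0.119972 = 25.0059

HM = 25.0059


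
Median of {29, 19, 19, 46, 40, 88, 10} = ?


Sorted: 10, 19, 19, 29, 40, 46, 88
n = 7 (odd)
Middle value = 29

Median = 29


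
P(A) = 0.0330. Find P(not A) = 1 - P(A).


P(not A) = 1 - 0.0330 = 0.9670

P(not A) = 0.9670


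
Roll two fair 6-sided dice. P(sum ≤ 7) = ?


Total outcomes = 6×6 = 36
Favorable (sum ≤ 7): 21
P = 21/36 = 0.5833

P = 0.5833


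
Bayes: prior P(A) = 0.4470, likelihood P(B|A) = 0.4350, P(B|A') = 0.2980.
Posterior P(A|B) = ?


P(B) = P(B|A)*P(A) + P(B|A')*P(A')
= 0.4350*0.4470 + 0.2980*0.5530
= 0.194445 + 0.164794 = 0.359239
P(A|B) = 0.194445/0.359239 = 0.5413

P(A|B) = 0.5413


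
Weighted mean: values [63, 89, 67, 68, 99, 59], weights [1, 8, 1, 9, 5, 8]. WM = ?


Numerator = 63*1 + 89*8 + 67*1 + 68*9 + 99*5 + 59*8 = 2421
Denominator = 1 + 8 + 1 + 9 + 5 + 8 = 32
WM = 2421/32 = 75.6562

WM = 75.6562


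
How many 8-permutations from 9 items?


P(9,8) = 9!/1!
= 362880/1
= 362880

P(9,8) = 362880


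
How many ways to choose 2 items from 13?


C(13,2) = 13!/(2! × 11!)
= 6227020800/(2 × 39916800)
= 78

C(13,2) = 78


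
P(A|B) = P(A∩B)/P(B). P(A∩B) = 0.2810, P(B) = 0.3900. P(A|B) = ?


P(A|B) = 0.2810/0.3900 = 0.7205

P(A|B) = 0.7205


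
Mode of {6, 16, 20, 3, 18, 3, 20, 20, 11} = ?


Frequencies: 3:2, 6:1, 11:1, 16:1, 18:1, 20:3
Max frequency = 3
Mode = 20

Mode = 20


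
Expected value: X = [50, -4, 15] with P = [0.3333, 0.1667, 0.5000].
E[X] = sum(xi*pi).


E[X] = 50*0.3333 - 4*0.1667 + 15*0.5000
= 16.6650 - 0.6668 + 7.5000
= 23.4982

E[X] = 23.4982


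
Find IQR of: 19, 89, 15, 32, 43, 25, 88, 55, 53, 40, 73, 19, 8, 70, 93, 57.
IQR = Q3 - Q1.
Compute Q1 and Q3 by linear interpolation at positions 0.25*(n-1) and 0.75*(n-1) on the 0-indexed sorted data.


Sorted: 8, 15, 19, 19, 25, 32, 40, 43, 53, 55, 57, 70, 73, 88, 89, 93
Q1 (25th %ile) = 23.5000
Q3 (75th %ile) = 70.7500
IQR = 70.7500 - 23.5000 = 47.2500

IQR = 47.2500


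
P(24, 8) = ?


P(24,8) = 24!/16!
= 620448401733239439360000/20922789888000
= 29654190720

P(24,8) = 29654190720


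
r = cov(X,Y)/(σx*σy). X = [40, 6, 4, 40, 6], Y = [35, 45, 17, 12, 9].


Mean X = 19.2000, Mean Y = 23.6000
SD X = 16.998823, SD Y = 13.994285
Cov = 1.280000
r = 1.280000/(16.998823*13.994285) = 0.0054

r = 0.0054


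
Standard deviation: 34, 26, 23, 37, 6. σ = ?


Mean = 25.2000
Variance = 118.1600
SD = sqrt(118.1600) = 10.8701

SD = 10.8701


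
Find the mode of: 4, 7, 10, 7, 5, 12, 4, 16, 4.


Frequencies: 4:3, 5:1, 7:2, 10:1, 12:1, 16:1
Max frequency = 3
Mode = 4

Mode = 4


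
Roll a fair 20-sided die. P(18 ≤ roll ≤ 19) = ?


Favorable outcomes (18 ≤ roll ≤ 19): 2
Total outcomes = 20
P = 2/20 = 0.1000

P = 0.1000


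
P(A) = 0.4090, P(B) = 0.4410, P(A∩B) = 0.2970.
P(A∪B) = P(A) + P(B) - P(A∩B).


P(A∪B) = 0.4090 + 0.4410 - 0.2970
= 0.8500 - 0.2970
= 0.5530

P(A∪B) = 0.5530


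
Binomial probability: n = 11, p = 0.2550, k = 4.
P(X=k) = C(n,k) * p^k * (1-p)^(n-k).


C(11,4) = 330
p^4 = 0.004228
(1-p)^7 = 0.127378
P = 330 * 0.004228 * 0.127378 = 0.1777

P(X=4) = 0.1777


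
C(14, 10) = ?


C(14,10) = 14!/(10! × 4!)
= 87178291200/(3628800 × 24)
= 1001

C(14,10) = 1001


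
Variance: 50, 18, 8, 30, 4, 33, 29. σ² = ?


Mean = 24.5714
Squared deviations: 646.6122, 43.1837, 274.6122, 29.4694, 423.1837, 71.0408, 19.6122
Sum = 1507.7143
Variance = 1507.7143/7 = 215.3878

Variance = 215.3878


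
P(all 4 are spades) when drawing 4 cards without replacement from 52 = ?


P(all spades) = (13/52) × (12/51) × (11/50) × (10/49)
= 0.0026

P = 0.0026


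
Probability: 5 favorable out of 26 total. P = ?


P = 5/26 = 0.1923

P = 0.1923


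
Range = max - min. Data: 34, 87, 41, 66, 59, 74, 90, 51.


Max = 90, Min = 34
Range = 90 - 34 = 56

Range = 56


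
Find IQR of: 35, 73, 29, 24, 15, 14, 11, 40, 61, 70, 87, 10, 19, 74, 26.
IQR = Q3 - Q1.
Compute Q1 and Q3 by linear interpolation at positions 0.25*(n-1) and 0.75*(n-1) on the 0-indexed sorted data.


Sorted: 10, 11, 14, 15, 19, 24, 26, 29, 35, 40, 61, 70, 73, 74, 87
Q1 (25th %ile) = 17.0000
Q3 (75th %ile) = 65.5000
IQR = 65.5000 - 17.0000 = 48.5000

IQR = 48.5000


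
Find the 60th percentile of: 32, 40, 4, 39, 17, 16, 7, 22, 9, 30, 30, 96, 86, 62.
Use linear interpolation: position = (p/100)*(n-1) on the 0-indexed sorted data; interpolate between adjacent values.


Sorted: 4, 7, 9, 16, 17, 22, 30, 30, 32, 39, 40, 62, 86, 96
n = 14
Index = 60/100 * 13 = 7.8000
Lower = data[7] = 30, Upper = data[8] = 32
P60 = 30 + 0.8000*(2) = 31.6000

P60 = 31.6000


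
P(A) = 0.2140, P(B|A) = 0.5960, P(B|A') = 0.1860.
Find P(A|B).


P(B) = P(B|A)*P(A) + P(B|A')*P(A')
= 0.5960*0.2140 + 0.1860*0.7860
= 0.127544 + 0.146196 = 0.273740
P(A|B) = 0.127544/0.273740 = 0.4659

P(A|B) = 0.4659


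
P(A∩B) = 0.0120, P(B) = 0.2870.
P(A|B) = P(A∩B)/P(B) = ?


P(A|B) = 0.0120/0.2870 = 0.0418

P(A|B) = 0.0418


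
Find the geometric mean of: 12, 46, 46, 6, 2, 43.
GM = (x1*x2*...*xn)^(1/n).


Product = 12 × 46 × 46 × 6 × 2 × 43 = 13102272
GM = 13102272^(1/6) = 15.3541

GM = 15.3541


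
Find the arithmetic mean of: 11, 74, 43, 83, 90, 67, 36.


Sum = 11 + 74 + 43 + 83 + 90 + 67 + 36 = 404
n = 7
Mean = 404/7 = 57.7143

Mean = 57.7143


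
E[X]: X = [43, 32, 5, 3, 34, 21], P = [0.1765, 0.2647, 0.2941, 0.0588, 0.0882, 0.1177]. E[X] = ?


E[X] = 43*0.1765 + 32*0.2647 + 5*0.2941 + 3*0.0588 + 34*0.0882 + 21*0.1177
= 7.5895 + 8.4704 + 1.4705 + 0.1764 + 2.9988 + 2.4717
= 23.1773

E[X] = 23.1773


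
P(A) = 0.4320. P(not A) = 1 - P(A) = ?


P(not A) = 1 - 0.4320 = 0.5680

P(not A) = 0.5680


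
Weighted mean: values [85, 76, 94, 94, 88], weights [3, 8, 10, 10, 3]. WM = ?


Numerator = 85*3 + 76*8 + 94*10 + 94*10 + 88*3 = 3007
Denominator = 3 + 8 + 10 + 10 + 3 = 34
WM = 3007/34 = 88.4412

WM = 88.4412


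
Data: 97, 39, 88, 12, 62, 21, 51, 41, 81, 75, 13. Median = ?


Sorted: 12, 13, 21, 39, 41, 51, 62, 75, 81, 88, 97
n = 11 (odd)
Middle value = 51

Median = 51


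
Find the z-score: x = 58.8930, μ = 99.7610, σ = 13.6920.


z = (58.8930 - 99.7610)/13.6920
= -40.8680/13.6920
= -2.9848

z = -2.9848


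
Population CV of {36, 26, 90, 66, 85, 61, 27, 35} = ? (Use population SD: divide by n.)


Mean = 53.2500
SD = 24.0923
CV = (24.0923/53.2500)*100 = 45.2437%

CV = 45.2437%


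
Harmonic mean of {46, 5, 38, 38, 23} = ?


Sum of reciprocals = 1/46 + 1/5 + 1/38 + 1/38 + 1/23 = 0.317849
HM = 5/0.317849 = 15.7307

HM = 15.7307


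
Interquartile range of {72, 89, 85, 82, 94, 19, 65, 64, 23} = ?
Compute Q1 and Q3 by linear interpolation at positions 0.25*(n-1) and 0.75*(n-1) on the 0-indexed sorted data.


Sorted: 19, 23, 64, 65, 72, 82, 85, 89, 94
Q1 (25th %ile) = 64.0000
Q3 (75th %ile) = 85.0000
IQR = 85.0000 - 64.0000 = 21.0000

IQR = 21.0000


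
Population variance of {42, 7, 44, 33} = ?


Mean = 31.5000
Squared deviations: 110.2500, 600.2500, 156.2500, 2.2500
Sum = 869.0000
Variance = 869.0000/4 = 217.2500

Variance = 217.2500


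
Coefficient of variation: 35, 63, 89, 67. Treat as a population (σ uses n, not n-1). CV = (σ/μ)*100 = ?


Mean = 63.5000
SD = 19.2029
CV = (19.2029/63.5000)*100 = 30.2407%

CV = 30.2407%


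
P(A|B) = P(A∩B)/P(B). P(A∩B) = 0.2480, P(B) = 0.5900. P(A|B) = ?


P(A|B) = 0.2480/0.5900 = 0.4203

P(A|B) = 0.4203


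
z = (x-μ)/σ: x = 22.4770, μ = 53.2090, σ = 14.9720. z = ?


z = (22.4770 - 53.2090)/14.9720
= -30.7320/14.9720
= -2.0526

z = -2.0526


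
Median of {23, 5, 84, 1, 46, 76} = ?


Sorted: 1, 5, 23, 46, 76, 84
n = 6 (even)
Middle values: 23 and 46
Median = (23+46)/2 = 34.5000

Median = 34.5000


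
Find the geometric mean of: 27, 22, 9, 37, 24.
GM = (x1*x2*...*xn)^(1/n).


Product = 27 × 22 × 9 × 37 × 24 = 4747248
GM = 4747248^(1/5) = 21.6416

GM = 21.6416


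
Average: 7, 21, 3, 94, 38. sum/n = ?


Sum = 7 + 21 + 3 + 94 + 38 = 163
n = 5
Mean = 163/5 = 32.6000

Mean = 32.6000


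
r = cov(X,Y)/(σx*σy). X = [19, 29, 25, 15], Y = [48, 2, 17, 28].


Mean X = 22.0000, Mean Y = 23.7500
SD X = 5.385165, SD Y = 16.768646
Cov = -68.750000
r = -68.750000/(5.385165*16.768646) = -0.7613

r = -0.7613


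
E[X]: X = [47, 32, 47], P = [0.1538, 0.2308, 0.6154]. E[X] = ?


E[X] = 47*0.1538 + 32*0.2308 + 47*0.6154
= 7.2286 + 7.3856 + 28.9238
= 43.5380

E[X] = 43.5380


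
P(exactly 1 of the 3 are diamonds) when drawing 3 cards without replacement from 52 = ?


Hypergeometric: P(X=1) = C(13,1)·C(39,2) / C(52,3)
= 13 × 741 / 22100
= 9633/22100 = 0.4359

P = 0.4359


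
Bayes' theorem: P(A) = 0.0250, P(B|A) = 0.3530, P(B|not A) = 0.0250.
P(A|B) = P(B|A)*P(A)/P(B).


P(B) = P(B|A)*P(A) + P(B|A')*P(A')
= 0.3530*0.0250 + 0.0250*0.9750
= 0.008825 + 0.024375 = 0.033200
P(A|B) = 0.008825/0.033200 = 0.2658

P(A|B) = 0.2658


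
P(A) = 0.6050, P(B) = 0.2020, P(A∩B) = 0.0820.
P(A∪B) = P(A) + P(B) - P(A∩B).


P(A∪B) = 0.6050 + 0.2020 - 0.0820
= 0.8070 - 0.0820
= 0.7250

P(A∪B) = 0.7250


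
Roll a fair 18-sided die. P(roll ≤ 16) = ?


Favorable outcomes (roll ≤ 16): 16
Total outcomes = 18
P = 16/18 = 0.8889

P = 0.8889


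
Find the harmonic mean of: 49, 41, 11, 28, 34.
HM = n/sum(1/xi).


Sum of reciprocals = 1/49 + 1/41 + 1/11 + 1/28 + 1/34 = 0.200834
HM = 5/0.200834 = 24.8962

HM = 24.8962


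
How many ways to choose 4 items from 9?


C(9,4) = 9!/(4! × 5!)
= 362880/(24 × 120)
= 126

C(9,4) = 126


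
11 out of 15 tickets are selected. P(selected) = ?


P = 11/15 = 0.7333

P = 0.7333


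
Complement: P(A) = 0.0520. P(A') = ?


P(not A) = 1 - 0.0520 = 0.9480

P(not A) = 0.9480


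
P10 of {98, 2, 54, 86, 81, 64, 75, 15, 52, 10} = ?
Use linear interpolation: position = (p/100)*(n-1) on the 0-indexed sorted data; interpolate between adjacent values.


Sorted: 2, 10, 15, 52, 54, 64, 75, 81, 86, 98
n = 10
Index = 10/100 * 9 = 0.9000
Lower = data[0] = 2, Upper = data[1] = 10
P10 = 2 + 0.9000*(8) = 9.2000

P10 = 9.2000


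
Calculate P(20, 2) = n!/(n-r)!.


P(20,2) = 20!/18!
= 2432902008176640000/6402373705728000
= 380

P(20,2) = 380


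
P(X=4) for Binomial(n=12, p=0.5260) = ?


C(12,4) = 495
p^4 = 0.076550
(1-p)^8 = 0.002548
P = 495 * 0.076550 * 0.002548 = 0.0966

P(X=4) = 0.0966


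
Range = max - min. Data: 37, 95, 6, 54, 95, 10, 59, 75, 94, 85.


Max = 95, Min = 6
Range = 95 - 6 = 89

Range = 89


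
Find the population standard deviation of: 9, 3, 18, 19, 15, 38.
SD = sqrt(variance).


Mean = 17.0000
Variance = 118.3333
SD = sqrt(118.3333) = 10.8781

SD = 10.8781


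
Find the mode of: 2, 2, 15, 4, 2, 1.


Frequencies: 1:1, 2:3, 4:1, 15:1
Max frequency = 3
Mode = 2

Mode = 2


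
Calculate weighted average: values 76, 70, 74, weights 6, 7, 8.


Numerator = 76*6 + 70*7 + 74*8 = 1538
Denominator = 6 + 7 + 8 = 21
WM = 1538/21 = 73.2381

WM = 73.2381


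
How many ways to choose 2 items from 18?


C(18,2) = 18!/(2! × 16!)
= 6402373705728000/(2 × 20922789888000)
= 153

C(18,2) = 153


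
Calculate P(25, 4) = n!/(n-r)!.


P(25,4) = 25!/21!
= 15511210043330985984000000/51090942171709440000
= 303600

P(25,4) = 303600


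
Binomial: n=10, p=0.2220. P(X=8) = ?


C(10,8) = 45
p^8 = 5.899617e-06
(1-p)^2 = 0.605284
P = 45 * 5.899617e-06 * 0.605284 = 0.0002

P(X=8) = 0.0002


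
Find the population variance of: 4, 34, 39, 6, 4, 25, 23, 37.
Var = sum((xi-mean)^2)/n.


Mean = 21.5000
Squared deviations: 306.2500, 156.2500, 306.2500, 240.2500, 306.2500, 12.2500, 2.2500, 240.2500
Sum = 1570.0000
Variance = 1570.0000/8 = 196.2500

Variance = 196.2500


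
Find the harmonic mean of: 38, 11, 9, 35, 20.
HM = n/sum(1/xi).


Sum of reciprocals = 1/38 + 1/11 + 1/9 + 1/35 + 1/20 = 0.306907
HM = 5/0.306907 = 16.2916

HM = 16.2916


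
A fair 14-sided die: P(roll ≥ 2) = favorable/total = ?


Favorable outcomes (roll ≥ 2): 13
Total outcomes = 14
P = 13/14 = 0.9286

P = 0.9286


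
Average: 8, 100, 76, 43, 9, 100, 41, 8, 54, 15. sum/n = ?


Sum = 8 + 100 + 76 + 43 + 9 + 100 + 41 + 8 + 54 + 15 = 454
n = 10
Mean = 454/10 = 45.4000

Mean = 45.4000


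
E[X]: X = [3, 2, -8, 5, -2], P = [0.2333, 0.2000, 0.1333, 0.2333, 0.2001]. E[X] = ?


E[X] = 3*0.2333 + 2*0.2000 - 8*0.1333 + 5*0.2333 - 2*0.2001
= 0.6999 + 0.4000 - 1.0664 + 1.1665 - 0.4002
= 0.7998

E[X] = 0.7998


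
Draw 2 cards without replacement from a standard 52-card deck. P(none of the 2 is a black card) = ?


P(no black cards) = (26/52) × (25/51)
= 0.2451

P = 0.2451


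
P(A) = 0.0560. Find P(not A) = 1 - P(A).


P(not A) = 1 - 0.0560 = 0.9440

P(not A) = 0.9440


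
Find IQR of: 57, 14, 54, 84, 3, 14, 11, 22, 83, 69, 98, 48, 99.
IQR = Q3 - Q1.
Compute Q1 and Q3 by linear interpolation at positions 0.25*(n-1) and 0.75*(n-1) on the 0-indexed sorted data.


Sorted: 3, 11, 14, 14, 22, 48, 54, 57, 69, 83, 84, 98, 99
Q1 (25th %ile) = 14.0000
Q3 (75th %ile) = 83.0000
IQR = 83.0000 - 14.0000 = 69.0000

IQR = 69.0000


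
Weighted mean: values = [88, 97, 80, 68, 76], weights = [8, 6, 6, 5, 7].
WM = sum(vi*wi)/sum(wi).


Numerator = 88*8 + 97*6 + 80*6 + 68*5 + 76*7 = 2638
Denominator = 8 + 6 + 6 + 5 + 7 = 32
WM = 2638/32 = 82.4375

WM = 82.4375


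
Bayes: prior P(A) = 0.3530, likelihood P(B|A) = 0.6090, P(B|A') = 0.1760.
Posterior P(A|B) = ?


P(B) = P(B|A)*P(A) + P(B|A')*P(A')
= 0.6090*0.3530 + 0.1760*0.6470
= 0.214977 + 0.113872 = 0.328849
P(A|B) = 0.214977/0.328849 = 0.6537

P(A|B) = 0.6537


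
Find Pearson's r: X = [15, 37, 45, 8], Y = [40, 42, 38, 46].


Mean X = 26.2500, Mean Y = 41.5000
SD X = 15.221284, SD Y = 2.958040
Cov = -31.375000
r = -31.375000/(15.221284*2.958040) = -0.6968

r = -0.6968


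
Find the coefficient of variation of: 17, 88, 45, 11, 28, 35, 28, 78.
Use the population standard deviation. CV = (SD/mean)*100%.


Mean = 41.2500
SD = 26.0852
CV = (26.0852/41.2500)*100 = 63.2368%

CV = 63.2368%


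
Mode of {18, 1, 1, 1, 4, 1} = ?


Frequencies: 1:4, 4:1, 18:1
Max frequency = 4
Mode = 1

Mode = 1


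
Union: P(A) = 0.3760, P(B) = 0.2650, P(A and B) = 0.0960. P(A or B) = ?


P(A∪B) = 0.3760 + 0.2650 - 0.0960
= 0.6410 - 0.0960
= 0.5450

P(A∪B) = 0.5450


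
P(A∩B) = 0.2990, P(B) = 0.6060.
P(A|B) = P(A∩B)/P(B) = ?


P(A|B) = 0.2990/0.6060 = 0.4934

P(A|B) = 0.4934


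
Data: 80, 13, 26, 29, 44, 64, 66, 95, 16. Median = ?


Sorted: 13, 16, 26, 29, 44, 64, 66, 80, 95
n = 9 (odd)
Middle value = 44

Median = 44


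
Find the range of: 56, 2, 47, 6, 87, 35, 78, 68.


Max = 87, Min = 2
Range = 87 - 2 = 85

Range = 85


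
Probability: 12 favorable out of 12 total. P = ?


P = 12/12 = 1.0000

P = 1.0000


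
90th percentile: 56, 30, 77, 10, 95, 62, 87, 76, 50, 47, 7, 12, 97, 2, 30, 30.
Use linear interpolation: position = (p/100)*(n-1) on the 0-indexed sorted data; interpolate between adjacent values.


Sorted: 2, 7, 10, 12, 30, 30, 30, 47, 50, 56, 62, 76, 77, 87, 95, 97
n = 16
Index = 90/100 * 15 = 13.5000
Lower = data[13] = 87, Upper = data[14] = 95
P90 = 87 + 0.5000*(8) = 91.0000

P90 = 91.0000


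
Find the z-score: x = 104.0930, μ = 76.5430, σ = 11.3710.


z = (104.0930 - 76.5430)/11.3710
= 27.5500/11.3710
= 2.4228

z = 2.4228


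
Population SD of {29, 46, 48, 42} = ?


Mean = 41.2500
Variance = 54.6875
SD = sqrt(54.6875) = 7.3951

SD = 7.3951


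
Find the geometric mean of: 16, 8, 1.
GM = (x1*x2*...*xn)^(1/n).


Product = 16 × 8 × 1 = 128
GM = 128^(1/3) = 5.0397

GM = 5.0397


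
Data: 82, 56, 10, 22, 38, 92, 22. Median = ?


Sorted: 10, 22, 22, 38, 56, 82, 92
n = 7 (odd)
Middle value = 38

Median = 38


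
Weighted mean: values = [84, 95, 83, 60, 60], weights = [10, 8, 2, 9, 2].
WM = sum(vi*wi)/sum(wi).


Numerator = 84*10 + 95*8 + 83*2 + 60*9 + 60*2 = 2426
Denominator = 10 + 8 + 2 + 9 + 2 = 31
WM = 2426/31 = 78.2581

WM = 78.2581


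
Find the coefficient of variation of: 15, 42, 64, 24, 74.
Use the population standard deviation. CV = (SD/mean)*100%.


Mean = 43.8000
SD = 22.5601
CV = (22.5601/43.8000)*100 = 51.5072%

CV = 51.5072%


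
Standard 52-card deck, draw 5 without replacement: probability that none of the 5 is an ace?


P(no aces) = (48/52) × (47/51) × (46/50) × (45/49) × (44/48)
= 0.6588

P = 0.6588


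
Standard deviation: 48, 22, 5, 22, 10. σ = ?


Mean = 21.4000
Variance = 221.4400
SD = sqrt(221.4400) = 14.8809

SD = 14.8809


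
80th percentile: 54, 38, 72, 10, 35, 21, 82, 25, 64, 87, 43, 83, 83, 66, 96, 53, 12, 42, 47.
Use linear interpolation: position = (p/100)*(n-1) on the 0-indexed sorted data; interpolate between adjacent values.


Sorted: 10, 12, 21, 25, 35, 38, 42, 43, 47, 53, 54, 64, 66, 72, 82, 83, 83, 87, 96
n = 19
Index = 80/100 * 18 = 14.4000
Lower = data[14] = 82, Upper = data[15] = 83
P80 = 82 + 0.4000*(1) = 82.4000

P80 = 82.4000


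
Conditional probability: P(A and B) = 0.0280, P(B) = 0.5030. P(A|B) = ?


P(A|B) = 0.0280/0.5030 = 0.0557

P(A|B) = 0.0557


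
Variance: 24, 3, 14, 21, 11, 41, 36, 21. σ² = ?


Mean = 21.3750
Squared deviations: 6.8906, 337.6406, 54.3906, 0.1406, 107.6406, 385.1406, 213.8906, 0.1406
Sum = 1105.8750
Variance = 1105.8750/8 = 138.2344

Variance = 138.2344


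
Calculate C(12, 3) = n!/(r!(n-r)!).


C(12,3) = 12!/(3! × 9!)
= 479001600/(6 × 362880)
= 220

C(12,3) = 220


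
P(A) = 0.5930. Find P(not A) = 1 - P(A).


P(not A) = 1 - 0.5930 = 0.4070

P(not A) = 0.4070


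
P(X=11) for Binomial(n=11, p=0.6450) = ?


C(11,11) = 1
p^11 = 0.008038
(1-p)^0 = 1.000000
P = 1 * 0.008038 * 1.000000 = 0.0080

P(X=11) = 0.0080


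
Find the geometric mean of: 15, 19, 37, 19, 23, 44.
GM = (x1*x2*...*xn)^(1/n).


Product = 15 × 19 × 37 × 19 × 23 × 44 = 202759260
GM = 202759260^(1/6) = 24.2380

GM = 24.2380


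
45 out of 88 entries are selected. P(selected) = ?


P = 45/88 = 0.5114

P = 0.5114


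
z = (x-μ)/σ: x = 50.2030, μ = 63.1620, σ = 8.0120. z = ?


z = (50.2030 - 63.1620)/8.0120
= -12.9590/8.0120
= -1.6174

z = -1.6174


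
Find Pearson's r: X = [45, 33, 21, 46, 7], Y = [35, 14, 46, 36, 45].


Mean X = 30.4000, Mean Y = 35.2000
SD X = 14.827002, SD Y = 11.513470
Cov = -75.280000
r = -75.280000/(14.827002*11.513470) = -0.4410

r = -0.4410


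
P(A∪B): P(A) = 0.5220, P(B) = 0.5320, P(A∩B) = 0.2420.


P(A∪B) = 0.5220 + 0.5320 - 0.2420
= 1.0540 - 0.2420
= 0.8120

P(A∪B) = 0.8120


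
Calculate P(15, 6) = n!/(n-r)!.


P(15,6) = 15!/9!
= 1307674368000/362880
= 3603600

P(15,6) = 3603600


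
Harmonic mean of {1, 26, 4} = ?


Sum of reciprocals = 1/1 + 1/26 + 1/4 = 1.288462
HM = 3/1.288462 = 2.3284

HM = 2.3284


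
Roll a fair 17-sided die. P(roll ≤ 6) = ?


Favorable outcomes (roll ≤ 6): 6
Total outcomes = 17
P = 6/17 = 0.3529

P = 0.3529


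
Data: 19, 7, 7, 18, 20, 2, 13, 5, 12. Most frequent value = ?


Frequencies: 2:1, 5:1, 7:2, 12:1, 13:1, 18:1, 19:1, 20:1
Max frequency = 2
Mode = 7

Mode = 7


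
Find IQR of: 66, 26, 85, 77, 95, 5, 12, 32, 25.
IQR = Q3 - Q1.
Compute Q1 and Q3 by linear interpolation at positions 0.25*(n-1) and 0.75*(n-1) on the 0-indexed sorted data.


Sorted: 5, 12, 25, 26, 32, 66, 77, 85, 95
Q1 (25th %ile) = 25.0000
Q3 (75th %ile) = 77.0000
IQR = 77.0000 - 25.0000 = 52.0000

IQR = 52.0000


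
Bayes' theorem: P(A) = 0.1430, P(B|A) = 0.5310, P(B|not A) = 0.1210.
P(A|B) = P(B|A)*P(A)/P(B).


P(B) = P(B|A)*P(A) + P(B|A')*P(A')
= 0.5310*0.1430 + 0.1210*0.8570
= 0.075933 + 0.103697 = 0.179630
P(A|B) = 0.075933/0.179630 = 0.4227

P(A|B) = 0.4227


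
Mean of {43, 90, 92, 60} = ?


Sum = 43 + 90 + 92 + 60 = 285
n = 4
Mean = 285/4 = 71.2500

Mean = 71.2500


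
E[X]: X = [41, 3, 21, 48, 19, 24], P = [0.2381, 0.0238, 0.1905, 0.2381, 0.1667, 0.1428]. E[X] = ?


E[X] = 41*0.2381 + 3*0.0238 + 21*0.1905 + 48*0.2381 + 19*0.1667 + 24*0.1428
= 9.7621 + 0.0714 + 4.0005 + 11.4288 + 3.1673 + 3.4272
= 31.8573

E[X] = 31.8573


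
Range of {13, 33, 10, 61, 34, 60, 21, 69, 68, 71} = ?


Max = 71, Min = 10
Range = 71 - 10 = 61

Range = 61


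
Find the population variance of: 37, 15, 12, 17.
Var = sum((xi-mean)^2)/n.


Mean = 20.2500
Squared deviations: 280.5625, 27.5625, 68.0625, 10.5625
Sum = 386.7500
Variance = 386.7500/4 = 96.6875

Variance = 96.6875


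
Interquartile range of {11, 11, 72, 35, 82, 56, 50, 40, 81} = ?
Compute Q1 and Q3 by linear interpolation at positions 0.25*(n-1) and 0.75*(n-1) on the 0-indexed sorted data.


Sorted: 11, 11, 35, 40, 50, 56, 72, 81, 82
Q1 (25th %ile) = 35.0000
Q3 (75th %ile) = 72.0000
IQR = 72.0000 - 35.0000 = 37.0000

IQR = 37.0000


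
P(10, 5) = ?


P(10,5) = 10!/5!
= 3628800/120
= 30240

P(10,5) = 30240


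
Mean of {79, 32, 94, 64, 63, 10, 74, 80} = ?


Sum = 79 + 32 + 94 + 64 + 63 + 10 + 74 + 80 = 496
n = 8
Mean = 496/8 = 62.0000

Mean = 62.0000


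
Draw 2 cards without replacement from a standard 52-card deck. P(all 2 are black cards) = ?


P(all black cards) = (26/52) × (25/51)
= 0.2451

P = 0.2451


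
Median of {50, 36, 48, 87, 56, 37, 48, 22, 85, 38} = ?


Sorted: 22, 36, 37, 38, 48, 48, 50, 56, 85, 87
n = 10 (even)
Middle values: 48 and 48
Median = (48+48)/2 = 48.0000

Median = 48.0000


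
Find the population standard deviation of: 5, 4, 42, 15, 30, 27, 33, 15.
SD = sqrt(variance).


Mean = 21.3750
Variance = 164.7344
SD = sqrt(164.7344) = 12.8349

SD = 12.8349


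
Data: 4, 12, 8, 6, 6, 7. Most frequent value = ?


Frequencies: 4:1, 6:2, 7:1, 8:1, 12:1
Max frequency = 2
Mode = 6

Mode = 6


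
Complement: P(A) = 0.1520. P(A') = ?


P(not A) = 1 - 0.1520 = 0.8480

P(not A) = 0.8480


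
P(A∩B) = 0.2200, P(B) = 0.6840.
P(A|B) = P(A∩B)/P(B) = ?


P(A|B) = 0.2200/0.6840 = 0.3216

P(A|B) = 0.3216


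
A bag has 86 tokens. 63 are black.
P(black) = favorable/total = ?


P = 63/86 = 0.7326

P = 0.7326


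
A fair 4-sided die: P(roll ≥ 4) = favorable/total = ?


Favorable outcomes (roll ≥ 4): 1
Total outcomes = 4
P = 1/4 = 0.2500

P = 0.2500


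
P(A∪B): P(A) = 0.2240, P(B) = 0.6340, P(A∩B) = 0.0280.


P(A∪B) = 0.2240 + 0.6340 - 0.0280
= 0.8580 - 0.0280
= 0.8300

P(A∪B) = 0.8300


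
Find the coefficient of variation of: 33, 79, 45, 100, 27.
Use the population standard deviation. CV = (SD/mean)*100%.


Mean = 56.8000
SD = 28.1169
CV = (28.1169/56.8000)*100 = 49.5016%

CV = 49.5016%


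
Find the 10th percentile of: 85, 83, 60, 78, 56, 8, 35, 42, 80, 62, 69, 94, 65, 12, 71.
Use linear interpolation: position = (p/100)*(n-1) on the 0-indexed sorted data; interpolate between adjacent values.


Sorted: 8, 12, 35, 42, 56, 60, 62, 65, 69, 71, 78, 80, 83, 85, 94
n = 15
Index = 10/100 * 14 = 1.4000
Lower = data[1] = 12, Upper = data[2] = 35
P10 = 12 + 0.4000*(23) = 21.2000

P10 = 21.2000


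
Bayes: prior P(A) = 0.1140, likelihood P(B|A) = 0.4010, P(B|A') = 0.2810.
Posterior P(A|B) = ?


P(B) = P(B|A)*P(A) + P(B|A')*P(A')
= 0.4010*0.1140 + 0.2810*0.8860
= 0.045714 + 0.248966 = 0.294680
P(A|B) = 0.045714/0.294680 = 0.1551

P(A|B) = 0.1551


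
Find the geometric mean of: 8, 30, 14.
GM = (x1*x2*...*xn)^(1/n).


Product = 8 × 30 × 14 = 3360
GM = 3360^(1/3) = 14.9777

GM = 14.9777


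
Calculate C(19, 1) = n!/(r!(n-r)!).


C(19,1) = 19!/(1! × 18!)
= 121645100408832000/(1 × 6402373705728000)
= 19

C(19,1) = 19


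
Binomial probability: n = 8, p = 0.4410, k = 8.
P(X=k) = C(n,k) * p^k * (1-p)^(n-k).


C(8,8) = 1
p^8 = 0.001431
(1-p)^0 = 1.000000
P = 1 * 0.001431 * 1.000000 = 0.0014

P(X=8) = 0.0014


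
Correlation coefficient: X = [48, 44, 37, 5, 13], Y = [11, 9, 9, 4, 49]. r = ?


Mean X = 29.4000, Mean Y = 16.4000
SD X = 17.211624, SD Y = 16.463293
Cov = -99.360000
r = -99.360000/(17.211624*16.463293) = -0.3506

r = -0.3506


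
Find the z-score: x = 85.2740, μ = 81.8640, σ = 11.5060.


z = (85.2740 - 81.8640)/11.5060
= 3.4100/11.5060
= 0.2964

z = 0.2964


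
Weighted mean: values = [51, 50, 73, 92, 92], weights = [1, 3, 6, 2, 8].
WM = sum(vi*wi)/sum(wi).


Numerator = 51*1 + 50*3 + 73*6 + 92*2 + 92*8 = 1559
Denominator = 1 + 3 + 6 + 2 + 8 = 20
WM = 1559/20 = 77.9500

WM = 77.9500


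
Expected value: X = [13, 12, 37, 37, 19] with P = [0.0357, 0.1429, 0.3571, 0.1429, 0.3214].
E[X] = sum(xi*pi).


E[X] = 13*0.0357 + 12*0.1429 + 37*0.3571 + 37*0.1429 + 19*0.3214
= 0.4641 + 1.7148 + 13.2127 + 5.2873 + 6.1066
= 26.7855

E[X] = 26.7855


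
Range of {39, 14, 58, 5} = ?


Max = 58, Min = 5
Range = 58 - 5 = 53

Range = 53


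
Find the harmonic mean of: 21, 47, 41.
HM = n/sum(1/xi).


Sum of reciprocals = 1/21 + 1/47 + 1/41 = 0.093286
HM = 3/0.093286 = 32.1592

HM = 32.1592


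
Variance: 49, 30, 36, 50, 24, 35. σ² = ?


Mean = 37.3333
Squared deviations: 136.1111, 53.7778, 1.7778, 160.4444, 177.7778, 5.4444
Sum = 535.3333
Variance = 535.3333/6 = 89.2222

Variance = 89.2222


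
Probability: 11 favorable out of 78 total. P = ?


P = 11/78 = 0.1410

P = 0.1410


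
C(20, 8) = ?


C(20,8) = 20!/(8! × 12!)
= 2432902008176640000/(40320 × 479001600)
= 125970

C(20,8) = 125970


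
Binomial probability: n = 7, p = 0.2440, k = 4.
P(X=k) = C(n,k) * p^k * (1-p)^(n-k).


C(7,4) = 35
p^4 = 0.003545
(1-p)^3 = 0.432081
P = 35 * 0.003545 * 0.432081 = 0.0536

P(X=4) = 0.0536


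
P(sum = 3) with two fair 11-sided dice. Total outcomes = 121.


Total outcomes = 11×11 = 121
Favorable (sum = 3): 2
P = 2/121 = 0.0165

P = 0.0165


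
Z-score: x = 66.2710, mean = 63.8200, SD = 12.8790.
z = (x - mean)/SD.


z = (66.2710 - 63.8200)/12.8790
= 2.4510/12.8790
= 0.1903

z = 0.1903


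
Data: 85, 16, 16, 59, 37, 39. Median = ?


Sorted: 16, 16, 37, 39, 59, 85
n = 6 (even)
Middle values: 37 and 39
Median = (37+39)/2 = 38.0000

Median = 38.0000


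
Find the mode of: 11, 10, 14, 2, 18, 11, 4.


Frequencies: 2:1, 4:1, 10:1, 11:2, 14:1, 18:1
Max frequency = 2
Mode = 11

Mode = 11


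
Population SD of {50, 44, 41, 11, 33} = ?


Mean = 35.8000
Variance = 183.7600
SD = sqrt(183.7600) = 13.5558

SD = 13.5558


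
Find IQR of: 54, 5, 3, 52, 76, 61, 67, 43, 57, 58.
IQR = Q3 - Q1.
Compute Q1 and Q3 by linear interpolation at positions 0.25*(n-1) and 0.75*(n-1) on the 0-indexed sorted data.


Sorted: 3, 5, 43, 52, 54, 57, 58, 61, 67, 76
Q1 (25th %ile) = 45.2500
Q3 (75th %ile) = 60.2500
IQR = 60.2500 - 45.2500 = 15.0000

IQR = 15.0000


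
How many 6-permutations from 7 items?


P(7,6) = 7!/1!
= 5040/1
= 5040

P(7,6) = 5040


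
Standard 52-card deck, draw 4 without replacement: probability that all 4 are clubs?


P(all clubs) = (13/52) × (12/51) × (11/50) × (10/49)
= 0.0026

P = 0.0026


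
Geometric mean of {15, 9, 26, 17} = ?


Product = 15 × 9 × 26 × 17 = 59670
GM = 59670^(1/4) = 15.6293

GM = 15.6293


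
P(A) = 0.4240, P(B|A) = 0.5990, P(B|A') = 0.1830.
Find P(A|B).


P(B) = P(B|A)*P(A) + P(B|A')*P(A')
= 0.5990*0.4240 + 0.1830*0.5760
= 0.253976 + 0.105408 = 0.359384
P(A|B) = 0.253976/0.359384 = 0.7067

P(A|B) = 0.7067


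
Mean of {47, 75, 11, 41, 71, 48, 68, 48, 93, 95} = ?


Sum = 47 + 75 + 11 + 41 + 71 + 48 + 68 + 48 + 93 + 95 = 597
n = 10
Mean = 597/10 = 59.7000

Mean = 59.7000


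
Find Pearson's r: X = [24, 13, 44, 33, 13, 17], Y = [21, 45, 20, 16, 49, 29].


Mean X = 24.0000, Mean Y = 30.0000
SD X = 11.343133, SD Y = 12.675436
Cov = -115.500000
r = -115.500000/(11.343133*12.675436) = -0.8033

r = -0.8033


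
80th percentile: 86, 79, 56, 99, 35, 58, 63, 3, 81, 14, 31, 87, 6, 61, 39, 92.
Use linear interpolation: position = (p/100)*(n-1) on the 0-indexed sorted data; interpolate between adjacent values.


Sorted: 3, 6, 14, 31, 35, 39, 56, 58, 61, 63, 79, 81, 86, 87, 92, 99
n = 16
Index = 80/100 * 15 = 12.0000
Lower = data[12] = 86, Upper = data[13] = 87
P80 = 86 + 0*(1) = 86.0000

P80 = 86.0000


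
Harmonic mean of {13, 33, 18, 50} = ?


Sum of reciprocals = 1/13 + 1/33 + 1/18 + 1/50 = 0.182782
HM = 4/0.182782 = 21.8840

HM = 21.8840


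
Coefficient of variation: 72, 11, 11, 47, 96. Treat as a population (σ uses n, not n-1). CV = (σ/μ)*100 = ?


Mean = 47.4000
SD = 33.5178
CV = (33.5178/47.4000)*100 = 70.7126%

CV = 70.7126%


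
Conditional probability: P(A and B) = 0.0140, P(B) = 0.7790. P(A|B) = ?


P(A|B) = 0.0140/0.7790 = 0.0180

P(A|B) = 0.0180


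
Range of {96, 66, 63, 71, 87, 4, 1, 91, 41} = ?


Max = 96, Min = 1
Range = 96 - 1 = 95

Range = 95


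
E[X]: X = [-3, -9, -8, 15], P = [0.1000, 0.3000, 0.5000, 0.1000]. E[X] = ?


E[X] = -3*0.1000 - 9*0.3000 - 8*0.5000 + 15*0.1000
= -0.3000 - 2.7000 - 4.0000 + 1.5000
= -5.5000

E[X] = -5.5000


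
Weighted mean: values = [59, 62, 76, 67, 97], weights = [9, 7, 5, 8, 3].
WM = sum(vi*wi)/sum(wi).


Numerator = 59*9 + 62*7 + 76*5 + 67*8 + 97*3 = 2172
Denominator = 9 + 7 + 5 + 8 + 3 = 32
WM = 2172/32 = 67.8750

WM = 67.8750


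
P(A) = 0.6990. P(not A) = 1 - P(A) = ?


P(not A) = 1 - 0.6990 = 0.3010

P(not A) = 0.3010


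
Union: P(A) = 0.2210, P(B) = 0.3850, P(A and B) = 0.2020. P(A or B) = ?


P(A∪B) = 0.2210 + 0.3850 - 0.2020
= 0.6060 - 0.2020
= 0.4040

P(A∪B) = 0.4040


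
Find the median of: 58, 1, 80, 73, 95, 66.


Sorted: 1, 58, 66, 73, 80, 95
n = 6 (even)
Middle values: 66 and 73
Median = (66+73)/2 = 69.5000

Median = 69.5000


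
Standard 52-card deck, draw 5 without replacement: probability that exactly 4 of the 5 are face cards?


Hypergeometric: P(X=4) = C(12,4)·C(40,1) / C(52,5)
= 495 × 40 / 2598960
= 19800/2598960 = 0.0076

P = 0.0076


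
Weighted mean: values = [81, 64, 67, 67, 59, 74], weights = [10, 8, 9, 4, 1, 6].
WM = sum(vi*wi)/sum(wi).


Numerator = 81*10 + 64*8 + 67*9 + 67*4 + 59*1 + 74*6 = 2696
Denominator = 10 + 8 + 9 + 4 + 1 + 6 = 38
WM = 2696/38 = 70.9474

WM = 70.9474


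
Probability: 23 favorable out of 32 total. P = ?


P = 23/32 = 0.7188

P = 0.7188


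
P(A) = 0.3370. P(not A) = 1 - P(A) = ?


P(not A) = 1 - 0.3370 = 0.6630

P(not A) = 0.6630


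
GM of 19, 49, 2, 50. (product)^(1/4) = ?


Product = 19 × 49 × 2 × 50 = 93100
GM = 93100^(1/4) = 17.4678

GM = 17.4678


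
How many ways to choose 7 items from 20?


C(20,7) = 20!/(7! × 13!)
= 2432902008176640000/(5040 × 6227020800)
= 77520

C(20,7) = 77520


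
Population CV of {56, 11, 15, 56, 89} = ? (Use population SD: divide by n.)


Mean = 45.4000
SD = 29.0971
CV = (29.0971/45.4000)*100 = 64.0905%

CV = 64.0905%


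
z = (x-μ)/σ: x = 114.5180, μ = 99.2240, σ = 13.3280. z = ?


z = (114.5180 - 99.2240)/13.3280
= 15.2940/13.3280
= 1.1475

z = 1.1475


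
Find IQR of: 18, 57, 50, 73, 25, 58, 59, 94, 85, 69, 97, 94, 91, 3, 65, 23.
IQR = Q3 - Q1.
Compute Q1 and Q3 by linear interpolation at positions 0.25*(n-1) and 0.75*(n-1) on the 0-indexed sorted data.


Sorted: 3, 18, 23, 25, 50, 57, 58, 59, 65, 69, 73, 85, 91, 94, 94, 97
Q1 (25th %ile) = 43.7500
Q3 (75th %ile) = 86.5000
IQR = 86.5000 - 43.7500 = 42.7500

IQR = 42.7500


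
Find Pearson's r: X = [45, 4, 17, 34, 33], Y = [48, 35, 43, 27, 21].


Mean X = 26.6000, Mean Y = 34.8000
SD X = 14.402778, SD Y = 9.927739
Cov = 2.720000
r = 2.720000/(14.402778*9.927739) = 0.0190

r = 0.0190


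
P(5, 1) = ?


P(5,1) = 5!/4!
= 120/24
= 5

P(5,1) = 5


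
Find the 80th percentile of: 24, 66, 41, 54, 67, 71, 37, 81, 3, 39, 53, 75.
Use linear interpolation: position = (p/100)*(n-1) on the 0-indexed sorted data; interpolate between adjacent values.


Sorted: 3, 24, 37, 39, 41, 53, 54, 66, 67, 71, 75, 81
n = 12
Index = 80/100 * 11 = 8.8000
Lower = data[8] = 67, Upper = data[9] = 71
P80 = 67 + 0.8000*(4) = 70.2000

P80 = 70.2000


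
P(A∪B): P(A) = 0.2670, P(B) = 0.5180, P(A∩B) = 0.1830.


P(A∪B) = 0.2670 + 0.5180 - 0.1830
= 0.7850 - 0.1830
= 0.6020

P(A∪B) = 0.6020


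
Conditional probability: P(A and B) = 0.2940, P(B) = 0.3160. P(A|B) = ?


P(A|B) = 0.2940/0.3160 = 0.9304

P(A|B) = 0.9304


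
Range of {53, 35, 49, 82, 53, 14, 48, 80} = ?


Max = 82, Min = 14
Range = 82 - 14 = 68

Range = 68


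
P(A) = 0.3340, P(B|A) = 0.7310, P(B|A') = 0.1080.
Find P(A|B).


P(B) = P(B|A)*P(A) + P(B|A')*P(A')
= 0.7310*0.3340 + 0.1080*0.6660
= 0.244154 + 0.071928 = 0.316082
P(A|B) = 0.244154/0.316082 = 0.7724

P(A|B) = 0.7724


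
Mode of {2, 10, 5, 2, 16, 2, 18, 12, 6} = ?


Frequencies: 2:3, 5:1, 6:1, 10:1, 12:1, 16:1, 18:1
Max frequency = 3
Mode = 2

Mode = 2


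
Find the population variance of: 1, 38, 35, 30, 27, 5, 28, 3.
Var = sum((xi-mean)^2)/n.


Mean = 20.8750
Squared deviations: 395.0156, 293.2656, 199.5156, 83.2656, 37.5156, 252.0156, 50.7656, 319.5156
Sum = 1630.8750
Variance = 1630.8750/8 = 203.8594

Variance = 203.8594


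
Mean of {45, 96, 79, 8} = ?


Sum = 45 + 96 + 79 + 8 = 228
n = 4
Mean = 228/4 = 57.0000

Mean = 57.0000


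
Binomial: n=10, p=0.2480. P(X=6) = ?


C(10,6) = 210
p^6 = 0.000233
(1-p)^4 = 0.319795
P = 210 * 0.000233 * 0.319795 = 0.0156

P(X=6) = 0.0156


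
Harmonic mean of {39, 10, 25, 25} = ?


Sum of reciprocals = 1/39 + 1/10 + 1/25 + 1/25 = 0.205641
HM = 4/0.205641 = 19.4514

HM = 19.4514


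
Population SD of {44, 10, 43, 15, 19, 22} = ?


Mean = 25.5000
Variance = 175.5833
SD = sqrt(175.5833) = 13.2508

SD = 13.2508
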